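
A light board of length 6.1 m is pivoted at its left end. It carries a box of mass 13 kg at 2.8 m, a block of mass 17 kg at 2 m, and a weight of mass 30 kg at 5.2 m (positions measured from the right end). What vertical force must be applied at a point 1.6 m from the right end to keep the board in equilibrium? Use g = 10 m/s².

Taking torques about the left end:
Box: 13 × 10 = 130 N down at 2.8 m → arm 3.3 m, τ = 130 × 3.3 = 429 N·m clockwise.
Block: 17 × 10 = 170 N down at 2 m → arm 4.1 m, τ = 170 × 4.1 = 697 N·m clockwise.
Weight: 30 × 10 = 300 N down at 5.2 m → arm 0.9 m, τ = 300 × 0.9 = 270 N·m clockwise.
Net moment of the loads = 1396 N·m clockwise.
The upward force F acts at a point 1.6 m from the right end, arm 4.5 m, giving F × 4.5 counterclockwise.
For rotational equilibrium, F × 4.5 = 1396, so F = 1396 / 4.5 = 310 N.

F ≈ 310 N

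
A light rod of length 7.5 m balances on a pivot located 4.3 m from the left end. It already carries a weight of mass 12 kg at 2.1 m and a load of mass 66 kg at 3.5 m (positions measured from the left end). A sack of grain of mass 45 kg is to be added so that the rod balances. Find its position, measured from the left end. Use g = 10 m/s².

Choose the pivot (at 4.3 m from the left end) as the axis so the support reaction has zero arm there.
Weight: 12 × 10 = 120 N down at 2.1 m → arm 2.2 m, τ = 120 × 2.2 = 264 N·m counterclockwise.
Load: 66 × 10 = 660 N down at 3.5 m → arm 0.8 m, τ = 660 × 0.8 = 528 N·m counterclockwise.
Net moment of existing loads = 792 N·m counterclockwise.
The sack of grain weighs 45 × 10 = 450 N and must supply an equal clockwise moment, so its lever arm about the pivot is 792 / 450 = 1.76 m.
That puts it at 4.3 + 1.76 = 6.06 m from the left end.

x ≈ 6.06 m from the left end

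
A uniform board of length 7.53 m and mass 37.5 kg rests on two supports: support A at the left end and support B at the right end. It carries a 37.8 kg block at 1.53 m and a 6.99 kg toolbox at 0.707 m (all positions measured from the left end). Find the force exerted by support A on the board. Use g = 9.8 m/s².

Choose support B as the axis so its reaction then has zero moment arm.
Beam weight: 37.5 × 9.8 = 367.5 N down at 3.765 m → arm 3.765 m, τ = 367.5 × 3.765 = 1384 N·m counterclockwise.
Block: 37.8 × 9.8 = 370.4 N down at 1.53 m → arm 6 m, τ = 370.4 × 6 = 2222 N·m counterclockwise.
Toolbox: 6.99 × 9.8 = 68.5 N down at 0.707 m → arm 6.823 m, τ = 68.5 × 6.823 = 467.4 N·m counterclockwise.
Net load moment about support B = 4073 N·m counterclockwise.
Reaction R at support A is upward at 0 m, arm 7.53 m → moment R × 7.53 clockwise.
Στ = 0 ⇒ R × 7.53 = 4073 ⇒ R = 541 N.

R_A ≈ 541 N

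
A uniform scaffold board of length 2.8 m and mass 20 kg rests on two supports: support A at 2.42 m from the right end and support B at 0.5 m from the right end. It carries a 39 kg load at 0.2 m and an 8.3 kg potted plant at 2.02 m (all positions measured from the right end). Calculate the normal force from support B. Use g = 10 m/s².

R_B ≈ 574 N

Choose support A as the axis so its reaction then has zero moment arm.
Beam weight: 20 × 10 = 200 N down at 1.4 m → arm 1.02 m, τ = 200 × 1.02 = 204 N·m clockwise.
Load: 39 × 10 = 390 N down at 0.2 m → arm 2.22 m, τ = 390 × 2.22 = 865.8 N·m clockwise.
Potted plant: 8.3 × 10 = 83 N down at 2.02 m → arm 0.4 m, τ = 83 × 0.4 = 33.2 N·m clockwise.
Net load moment about support A = 1103 N·m clockwise.
Reaction R at support B is upward at 0.5 m, arm 1.92 m → moment R × 1.92 counterclockwise.
Setting net torque to zero: R × 1.92 = 1103 → R = 574 N.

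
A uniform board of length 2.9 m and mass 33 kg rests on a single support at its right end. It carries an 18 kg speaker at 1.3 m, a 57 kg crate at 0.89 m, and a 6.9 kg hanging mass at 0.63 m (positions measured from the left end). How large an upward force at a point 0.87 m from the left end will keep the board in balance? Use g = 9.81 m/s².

F ≈ 1000 N

Taking torques about the right end:
Beam weight: 33 × 9.81 = 323.7 N down at 1.45 m → arm 1.45 m, τ = 323.7 × 1.45 = 469.4 N·m counterclockwise.
Speaker: 18 × 9.81 = 176.6 N down at 1.3 m → arm 1.6 m, τ = 176.6 × 1.6 = 282.6 N·m counterclockwise.
Crate: 57 × 9.81 = 559.2 N down at 0.89 m → arm 2.01 m, τ = 559.2 × 2.01 = 1124 N·m counterclockwise.
Hanging mass: 6.9 × 9.81 = 67.69 N down at 0.63 m → arm 2.27 m, τ = 67.69 × 2.27 = 153.7 N·m counterclockwise.
Net moment of the loads = 2030 N·m counterclockwise.
The upward force F acts at a point 0.87 m from the left end, arm 2.03 m, giving F × 2.03 clockwise.
Στ = 0 ⇒ F × 2.03 = 2030 ⇒ F = 2030 / 2.03 = 1000 N.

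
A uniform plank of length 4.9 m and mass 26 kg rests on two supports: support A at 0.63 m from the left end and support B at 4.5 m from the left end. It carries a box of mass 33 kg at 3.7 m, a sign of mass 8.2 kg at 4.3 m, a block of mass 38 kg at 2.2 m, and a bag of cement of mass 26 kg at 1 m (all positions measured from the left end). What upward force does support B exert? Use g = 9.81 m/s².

Sum moments about support A (its reaction then has zero moment arm).
Beam weight: 26 × 9.81 = 255.1 N down at 2.45 m → arm 1.82 m, τ = 255.1 × 1.82 = 464.3 N·m clockwise.
Box: 33 × 9.81 = 323.7 N down at 3.7 m → arm 3.07 m, τ = 323.7 × 3.07 = 993.8 N·m clockwise.
Sign: 8.2 × 9.81 = 80.44 N down at 4.3 m → arm 3.67 m, τ = 80.44 × 3.67 = 295.2 N·m clockwise.
Block: 38 × 9.81 = 372.8 N down at 2.2 m → arm 1.57 m, τ = 372.8 × 1.57 = 585.3 N·m clockwise.
Bag of cement: 26 × 9.81 = 255.1 N down at 1 m → arm 0.37 m, τ = 255.1 × 0.37 = 94.39 N·m clockwise.
Net load moment about support A = 2433 N·m clockwise.
Reaction R at support B is upward at 4.5 m, arm 3.87 m → moment R × 3.87 counterclockwise.
Στ = 0 ⇒ R × 3.87 = 2433 ⇒ R = 629 N.

R_B ≈ 629 N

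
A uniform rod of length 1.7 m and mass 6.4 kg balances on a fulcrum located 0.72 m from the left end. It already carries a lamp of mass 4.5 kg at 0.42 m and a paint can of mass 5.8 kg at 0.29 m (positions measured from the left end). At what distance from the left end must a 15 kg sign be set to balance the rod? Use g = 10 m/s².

About the fulcrum (at 0.72 m from the left end):
Beam weight: 6.4 × 10 = 64 N down at 0.85 m → arm 0.13 m, τ = 64 × 0.13 = 8.32 N·m clockwise.
Lamp: 4.5 × 10 = 45 N down at 0.42 m → arm 0.3 m, τ = 45 × 0.3 = 13.5 N·m counterclockwise.
Paint can: 5.8 × 10 = 58 N down at 0.29 m → arm 0.43 m, τ = 58 × 0.43 = 24.94 N·m counterclockwise.
Net moment of existing loads = 30.12 N·m counterclockwise.
The sign weighs 15 × 10 = 150 N and must supply an equal clockwise moment, so its lever arm about the fulcrum is 30.12 / 150 = 0.201 m.
That puts it at 0.72 + 0.201 = 0.921 m from the left end.

x ≈ 0.921 m from the left end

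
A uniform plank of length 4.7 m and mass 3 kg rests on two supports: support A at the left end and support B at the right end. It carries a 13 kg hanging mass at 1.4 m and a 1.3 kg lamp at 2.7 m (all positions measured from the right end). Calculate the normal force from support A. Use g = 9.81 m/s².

R_A ≈ 60 N

Sum moments about support B (its reaction then has zero moment arm).
Beam weight: 3 × 9.81 = 29.43 N down at 2.35 m → arm 2.35 m, τ = 29.43 × 2.35 = 69.16 N·m counterclockwise.
Hanging mass: 13 × 9.81 = 127.5 N down at 1.4 m → arm 1.4 m, τ = 127.5 × 1.4 = 178.5 N·m counterclockwise.
Lamp: 1.3 × 9.81 = 12.75 N down at 2.7 m → arm 2.7 m, τ = 12.75 × 2.7 = 34.43 N·m counterclockwise.
Net load moment about support B = 282.1 N·m counterclockwise.
Reaction R at support A is upward at 4.7 m, arm 4.7 m → moment R × 4.7 clockwise.
For rotational equilibrium, R × 4.7 = 282.1, so R = 60 N.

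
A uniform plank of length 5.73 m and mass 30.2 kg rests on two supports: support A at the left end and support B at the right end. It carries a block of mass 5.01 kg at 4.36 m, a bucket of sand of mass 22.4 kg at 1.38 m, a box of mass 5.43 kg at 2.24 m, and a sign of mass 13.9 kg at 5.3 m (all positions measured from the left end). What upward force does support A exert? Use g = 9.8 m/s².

Take moments about support B.
Beam weight: 30.2 × 9.8 = 296 N down at 2.865 m → arm 2.865 m, τ = 296 × 2.865 = 848 N·m counterclockwise.
Block: 5.01 × 9.8 = 49.1 N down at 4.36 m → arm 1.37 m, τ = 49.1 × 1.37 = 67.27 N·m counterclockwise.
Bucket of sand: 22.4 × 9.8 = 219.5 N down at 1.38 m → arm 4.35 m, τ = 219.5 × 4.35 = 954.8 N·m counterclockwise.
Box: 5.43 × 9.8 = 53.21 N down at 2.24 m → arm 3.49 m, τ = 53.21 × 3.49 = 185.7 N·m counterclockwise.
Sign: 13.9 × 9.8 = 136.2 N down at 5.3 m → arm 0.43 m, τ = 136.2 × 0.43 = 58.57 N·m counterclockwise.
Net load moment about support B = 2114 N·m counterclockwise.
Reaction R at support A is upward at 0 m, arm 5.73 m → moment R × 5.73 clockwise.
Setting net torque to zero: R × 5.73 = 2114 → R = 369 N.

R_A ≈ 369 N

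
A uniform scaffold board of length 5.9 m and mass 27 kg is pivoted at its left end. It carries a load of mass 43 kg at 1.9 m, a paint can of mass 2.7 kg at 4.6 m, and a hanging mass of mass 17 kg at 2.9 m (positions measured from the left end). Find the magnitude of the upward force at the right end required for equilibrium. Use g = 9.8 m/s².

F ≈ 371 N

Choose the left end as the axis so the unknown pivot reaction has zero arm there.
Beam weight: 27 × 9.8 = 264.6 N down at 2.95 m → arm 2.95 m, τ = 264.6 × 2.95 = 780.6 N·m clockwise.
Load: 43 × 9.8 = 421.4 N down at 1.9 m → arm 1.9 m, τ = 421.4 × 1.9 = 800.7 N·m clockwise.
Paint can: 2.7 × 9.8 = 26.46 N down at 4.6 m → arm 4.6 m, τ = 26.46 × 4.6 = 121.7 N·m clockwise.
Hanging mass: 17 × 9.8 = 166.6 N down at 2.9 m → arm 2.9 m, τ = 166.6 × 2.9 = 483.1 N·m clockwise.
Net moment of the loads = 2186 N·m clockwise.
The upward force F acts at the right end, arm 5.9 m, giving F × 5.9 counterclockwise.
Setting net torque to zero: F × 5.9 = 2186 → F = 2186 / 5.9 = 371 N.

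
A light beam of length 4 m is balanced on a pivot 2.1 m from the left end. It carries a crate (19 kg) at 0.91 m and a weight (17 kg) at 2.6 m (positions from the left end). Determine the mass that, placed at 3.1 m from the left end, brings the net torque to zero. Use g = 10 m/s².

m ≈ 14.1 kg

Take moments about the pivot (at 2.1 m from the left end).
Crate: 19 × 10 = 190 N down at 0.91 m → arm 1.19 m, τ = 190 × 1.19 = 226.1 N·m counterclockwise.
Weight: 17 × 10 = 170 N down at 2.6 m → arm 0.5 m, τ = 170 × 0.5 = 85 N·m clockwise.
Net moment of known loads = 141.1 N·m counterclockwise.
An unknown mass m at 3.1 m has arm 1 m; its moment is m·g·1 clockwise.
Balancing moments: m × 10 × 1 = 141.1, giving m = 141.1 / (10 × 1) = 14.1 kg.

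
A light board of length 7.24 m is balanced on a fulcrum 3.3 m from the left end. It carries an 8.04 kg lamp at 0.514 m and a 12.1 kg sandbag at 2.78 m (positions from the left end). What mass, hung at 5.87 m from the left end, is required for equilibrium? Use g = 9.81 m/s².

About the fulcrum (at 3.3 m from the left end):
Lamp: 8.04 × 9.81 = 78.87 N down at 0.514 m → arm 2.786 m, τ = 78.87 × 2.786 = 219.7 N·m counterclockwise.
Sandbag: 12.1 × 9.81 = 118.7 N down at 2.78 m → arm 0.52 m, τ = 118.7 × 0.52 = 61.72 N·m counterclockwise.
Net moment of known loads = 281.4 N·m counterclockwise.
An unknown mass m at 5.87 m has arm 2.57 m; its moment is m·g·2.57 clockwise.
For rotational equilibrium, m × 9.81 × 2.57 = 281.4, so m = 281.4 / (9.81 × 2.57) = 11.2 kg.

m ≈ 11.2 kg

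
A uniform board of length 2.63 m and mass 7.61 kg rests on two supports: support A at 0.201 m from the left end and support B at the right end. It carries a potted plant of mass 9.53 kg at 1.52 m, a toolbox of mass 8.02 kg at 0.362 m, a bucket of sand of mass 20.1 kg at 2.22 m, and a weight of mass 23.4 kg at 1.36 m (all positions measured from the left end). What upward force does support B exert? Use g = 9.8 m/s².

R_B ≈ 363 N

About support A:
Beam weight: 7.61 × 9.8 = 74.58 N down at 1.315 m → arm 1.114 m, τ = 74.58 × 1.114 = 83.08 N·m clockwise.
Potted plant: 9.53 × 9.8 = 93.39 N down at 1.52 m → arm 1.319 m, τ = 93.39 × 1.319 = 123.2 N·m clockwise.
Toolbox: 8.02 × 9.8 = 78.6 N down at 0.362 m → arm 0.161 m, τ = 78.6 × 0.161 = 12.65 N·m clockwise.
Bucket of sand: 20.1 × 9.8 = 197 N down at 2.22 m → arm 2.019 m, τ = 197 × 2.019 = 397.7 N·m clockwise.
Weight: 23.4 × 9.8 = 229.3 N down at 1.36 m → arm 1.159 m, τ = 229.3 × 1.159 = 265.8 N·m clockwise.
Net load moment about support A = 882.4 N·m clockwise.
Reaction R at support B is upward at 2.63 m, arm 2.429 m → moment R × 2.429 counterclockwise.
Στ = 0 ⇒ R × 2.429 = 882.4 ⇒ R = 363 N.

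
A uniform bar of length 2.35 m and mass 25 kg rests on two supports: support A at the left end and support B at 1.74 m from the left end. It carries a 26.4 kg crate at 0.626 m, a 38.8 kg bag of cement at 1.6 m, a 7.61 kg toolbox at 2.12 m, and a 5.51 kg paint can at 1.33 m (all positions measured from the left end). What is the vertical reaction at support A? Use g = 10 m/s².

Choose support B as the axis so its reaction then has zero moment arm.
Beam weight: 25 × 10 = 250 N down at 1.175 m → arm 0.565 m, τ = 250 × 0.565 = 141.2 N·m counterclockwise.
Crate: 26.4 × 10 = 264 N down at 0.626 m → arm 1.114 m, τ = 264 × 1.114 = 294.1 N·m counterclockwise.
Bag of cement: 38.8 × 10 = 388 N down at 1.6 m → arm 0.14 m, τ = 388 × 0.14 = 54.32 N·m counterclockwise.
Toolbox: 7.61 × 10 = 76.1 N down at 2.12 m → arm 0.38 m, τ = 76.1 × 0.38 = 28.92 N·m clockwise.
Paint can: 5.51 × 10 = 55.1 N down at 1.33 m → arm 0.41 m, τ = 55.1 × 0.41 = 22.59 N·m counterclockwise.
Net load moment about support B = 483.3 N·m counterclockwise.
Reaction R at support A is upward at 0 m, arm 1.74 m → moment R × 1.74 clockwise.
For rotational equilibrium, R × 1.74 = 483.3, so R = 278 N.

R_A ≈ 278 N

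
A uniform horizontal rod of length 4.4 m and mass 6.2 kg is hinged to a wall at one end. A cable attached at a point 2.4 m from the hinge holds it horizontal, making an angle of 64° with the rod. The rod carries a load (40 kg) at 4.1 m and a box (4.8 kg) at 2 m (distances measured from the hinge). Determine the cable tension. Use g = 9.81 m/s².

About the hinge:
Beam weight: 6.2 × 9.81 = 60.82 N down at 2.2 m → arm 2.2 m, τ = 60.82 × 2.2 = 133.8 N·m clockwise.
Load: 40 × 9.81 = 392.4 N down at 4.1 m → arm 4.1 m, τ = 392.4 × 4.1 = 1609 N·m clockwise.
Box: 4.8 × 9.81 = 47.09 N down at 2 m → arm 2 m, τ = 47.09 × 2 = 94.18 N·m clockwise.
Total clockwise load moment = 1837 N·m.
The cable tension T acts at 2.4 m; only its component perpendicular to the rod, T sinθ, produces torque. sin 64° = 0.8988.
For rotational equilibrium, T × 2.4 × 0.8988 = 1837, so T = 1837 / 2.157 = 852 N.

T ≈ 852 N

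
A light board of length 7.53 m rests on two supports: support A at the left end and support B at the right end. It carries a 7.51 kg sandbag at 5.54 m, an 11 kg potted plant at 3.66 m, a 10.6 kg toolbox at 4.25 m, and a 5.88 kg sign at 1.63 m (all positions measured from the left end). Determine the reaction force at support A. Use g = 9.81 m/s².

R_A ≈ 165 N

About support B:
Sandbag: 7.51 × 9.81 = 73.67 N down at 5.54 m → arm 1.99 m, τ = 73.67 × 1.99 = 146.6 N·m counterclockwise.
Potted plant: 11 × 9.81 = 107.9 N down at 3.66 m → arm 3.87 m, τ = 107.9 × 3.87 = 417.6 N·m counterclockwise.
Toolbox: 10.6 × 9.81 = 104 N down at 4.25 m → arm 3.28 m, τ = 104 × 3.28 = 341.1 N·m counterclockwise.
Sign: 5.88 × 9.81 = 57.68 N down at 1.63 m → arm 5.9 m, τ = 57.68 × 5.9 = 340.3 N·m counterclockwise.
Net load moment about support B = 1246 N·m counterclockwise.
Reaction R at support A is upward at 0 m, arm 7.53 m → moment R × 7.53 clockwise.
For rotational equilibrium, R × 7.53 = 1246, so R = 165 N.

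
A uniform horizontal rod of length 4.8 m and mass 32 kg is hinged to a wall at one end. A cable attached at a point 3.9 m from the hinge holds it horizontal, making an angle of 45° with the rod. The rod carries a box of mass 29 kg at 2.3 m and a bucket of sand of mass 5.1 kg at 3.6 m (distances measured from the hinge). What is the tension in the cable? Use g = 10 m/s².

Choose the hinge as the axis so the unknown hinge reaction has zero arm there.
Beam weight: 32 × 10 = 320 N down at 2.4 m → arm 2.4 m, τ = 320 × 2.4 = 768 N·m clockwise.
Box: 29 × 10 = 290 N down at 2.3 m → arm 2.3 m, τ = 290 × 2.3 = 667 N·m clockwise.
Bucket of sand: 5.1 × 10 = 51 N down at 3.6 m → arm 3.6 m, τ = 51 × 3.6 = 183.6 N·m clockwise.
Total clockwise load moment = 1619 N·m.
The cable tension T acts at 3.9 m; only its component perpendicular to the rod, T sinθ, produces torque. sin 45° = 0.7071.
For rotational equilibrium, T × 3.9 × 0.7071 = 1619, so T = 1619 / 2.758 = 587 N.

T ≈ 587 N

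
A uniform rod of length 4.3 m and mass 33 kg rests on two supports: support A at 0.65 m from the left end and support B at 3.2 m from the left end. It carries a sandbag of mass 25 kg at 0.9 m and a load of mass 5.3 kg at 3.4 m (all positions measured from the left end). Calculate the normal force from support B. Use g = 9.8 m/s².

About support A:
Beam weight: 33 × 9.8 = 323.4 N down at 2.15 m → arm 1.5 m, τ = 323.4 × 1.5 = 485.1 N·m clockwise.
Sandbag: 25 × 9.8 = 245 N down at 0.9 m → arm 0.25 m, τ = 245 × 0.25 = 61.25 N·m clockwise.
Load: 5.3 × 9.8 = 51.94 N down at 3.4 m → arm 2.75 m, τ = 51.94 × 2.75 = 142.8 N·m clockwise.
Net load moment about support A = 689.2 N·m clockwise.
Reaction R at support B is upward at 3.2 m, arm 2.55 m → moment R × 2.55 counterclockwise.
For rotational equilibrium, R × 2.55 = 689.2, so R = 270 N.

R_B ≈ 270 N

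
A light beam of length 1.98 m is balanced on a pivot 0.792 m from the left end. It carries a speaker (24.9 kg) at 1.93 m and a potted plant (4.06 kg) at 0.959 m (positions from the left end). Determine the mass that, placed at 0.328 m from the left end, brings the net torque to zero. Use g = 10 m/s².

Taking torques about the pivot (at 0.792 m from the left end):
Speaker: 24.9 × 10 = 249 N down at 1.93 m → arm 1.138 m, τ = 249 × 1.138 = 283.4 N·m clockwise.
Potted plant: 4.06 × 10 = 40.6 N down at 0.959 m → arm 0.167 m, τ = 40.6 × 0.167 = 6.78 N·m clockwise.
Net moment of known loads = 290.2 N·m clockwise.
An unknown mass m at 0.328 m has arm 0.464 m; its moment is m·g·0.464 counterclockwise.
Balancing moments: m × 10 × 0.464 = 290.2, giving m = 290.2 / (10 × 0.464) = 62.5 kg.

m ≈ 62.5 kg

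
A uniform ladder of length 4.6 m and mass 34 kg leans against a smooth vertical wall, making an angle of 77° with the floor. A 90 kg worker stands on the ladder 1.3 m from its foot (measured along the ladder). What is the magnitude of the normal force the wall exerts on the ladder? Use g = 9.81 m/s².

N_wall ≈ 96.1 N

About the foot of the ladder:
Ladder weight 34×9.81 = 333.5 N acts at 2.3 m along the ladder; its horizontal arm is 2.3·cos77° = 0.5174 m → τ = 172.6 N·m clockwise.
Worker: 90×9.81 = 882.9 N at 1.3 m → arm 0.2924 m → τ = 258.2 N·m clockwise.
Wall normal N acts horizontally at the top; its moment arm is the height L sinθ = 4.6·sin77° = 4.482 m, counterclockwise.
Balancing moments: N × 4.482 = 430.8, giving N = 96.1 N.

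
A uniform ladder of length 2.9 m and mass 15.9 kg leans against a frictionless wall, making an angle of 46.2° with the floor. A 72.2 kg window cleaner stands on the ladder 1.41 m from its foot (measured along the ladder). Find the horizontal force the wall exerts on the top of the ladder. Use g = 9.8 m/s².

N_wall ≈ 405 N

Choose the foot of the ladder as the axis so the floor normal and friction both act there and drop out.
Ladder weight 15.9×9.8 = 155.8 N acts at 1.45 m along the ladder; its horizontal arm is 1.45·cos46.2° = 1.004 m → τ = 156.4 N·m clockwise.
Window cleaner: 72.2×9.8 = 707.6 N at 1.41 m → arm 0.9759 m → τ = 690.5 N·m clockwise.
Wall normal N acts horizontally at the top; its moment arm is the height L sinθ = 2.9·sin46.2° = 2.093 m, counterclockwise.
For rotational equilibrium, N × 2.093 = 846.9, so N = 405 N.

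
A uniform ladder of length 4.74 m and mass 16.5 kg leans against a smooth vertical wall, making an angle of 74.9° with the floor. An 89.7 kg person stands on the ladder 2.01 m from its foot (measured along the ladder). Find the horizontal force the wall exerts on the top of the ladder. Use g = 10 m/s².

Take moments about the foot of the ladder.
Ladder weight 16.5×10 = 165 N acts at 2.37 m along the ladder; its horizontal arm is 2.37·cos74.9° = 0.6174 m → τ = 101.9 N·m clockwise.
Person: 89.7×10 = 897 N at 2.01 m → arm 0.5236 m → τ = 469.7 N·m clockwise.
Wall normal N acts horizontally at the top; its moment arm is the height L sinθ = 4.74·sin74.9° = 4.576 m, counterclockwise.
For rotational equilibrium, N × 4.576 = 571.6, so N = 125 N.

N_wall ≈ 125 N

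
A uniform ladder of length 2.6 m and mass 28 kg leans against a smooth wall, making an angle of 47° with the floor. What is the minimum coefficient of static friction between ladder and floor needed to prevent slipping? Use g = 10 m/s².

Sum moments about the foot of the ladder (the floor normal and friction both act there and drop out).
Ladder weight 28×10 = 280 N acts at 1.3 m along the ladder; its horizontal arm is 1.3·cos47° = 0.8866 m → τ = 248.2 N·m clockwise.
Wall normal N acts horizontally at the top; its moment arm is the height L sinθ = 2.6·sin47° = 1.902 m, counterclockwise.
Setting net torque to zero: N × 1.902 = 248.2 → N = 130.5 N.
ΣFx = 0 ⇒ f = N_wall = 130.5 N. ΣFy = 0 ⇒ N_floor = 280 N.
μ_min = f / N_floor = 130.5 / 280 = 0.466.

μ_min ≈ 0.466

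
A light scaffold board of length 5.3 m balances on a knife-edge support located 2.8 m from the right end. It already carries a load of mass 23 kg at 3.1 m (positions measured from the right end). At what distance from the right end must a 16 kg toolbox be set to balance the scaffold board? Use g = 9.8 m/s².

About the knife-edge support (at 2.8 m from the right end):
Load: 23 × 9.8 = 225.4 N down at 3.1 m → arm 0.3 m, τ = 225.4 × 0.3 = 67.62 N·m counterclockwise.
Net moment of existing loads = 67.62 N·m counterclockwise.
The toolbox weighs 16 × 9.8 = 156.8 N and must supply an equal clockwise moment, so its lever arm about the knife-edge support is 67.62 / 156.8 = 0.431 m.
That puts it at 2.8 − 0.431 = 2.37 m from the right end.

x ≈ 2.37 m from the right end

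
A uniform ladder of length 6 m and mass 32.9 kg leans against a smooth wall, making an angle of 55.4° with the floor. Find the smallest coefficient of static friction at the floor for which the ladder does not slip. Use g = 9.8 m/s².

Take moments about the foot of the ladder.
Ladder weight 32.9×9.8 = 322.4 N acts at 3 m along the ladder; its horizontal arm is 3·cos55.4° = 1.704 m → τ = 549.4 N·m clockwise.
Wall normal N acts horizontally at the top; its moment arm is the height L sinθ = 6·sin55.4° = 4.939 m, counterclockwise.
Στ = 0 ⇒ N × 4.939 = 549.4 ⇒ N = 111.2 N.
ΣFx = 0 ⇒ f = N_wall = 111.2 N. ΣFy = 0 ⇒ N_floor = 322.4 N.
μ_min = f / N_floor = 111.2 / 322.4 = 0.345.

μ_min ≈ 0.345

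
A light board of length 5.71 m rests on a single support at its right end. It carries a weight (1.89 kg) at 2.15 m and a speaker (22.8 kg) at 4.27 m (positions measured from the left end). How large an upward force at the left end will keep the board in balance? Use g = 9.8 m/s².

F ≈ 67.9 N

Sum moments about the right end (the unknown pivot reaction has zero arm there).
Weight: 1.89 × 9.8 = 18.52 N down at 2.15 m → arm 3.56 m, τ = 18.52 × 3.56 = 65.93 N·m counterclockwise.
Speaker: 22.8 × 9.8 = 223.4 N down at 4.27 m → arm 1.44 m, τ = 223.4 × 1.44 = 321.7 N·m counterclockwise.
Net moment of the loads = 387.6 N·m counterclockwise.
The upward force F acts at the left end, arm 5.71 m, giving F × 5.71 clockwise.
Στ = 0 ⇒ F × 5.71 = 387.6 ⇒ F = 387.6 / 5.71 = 67.9 N.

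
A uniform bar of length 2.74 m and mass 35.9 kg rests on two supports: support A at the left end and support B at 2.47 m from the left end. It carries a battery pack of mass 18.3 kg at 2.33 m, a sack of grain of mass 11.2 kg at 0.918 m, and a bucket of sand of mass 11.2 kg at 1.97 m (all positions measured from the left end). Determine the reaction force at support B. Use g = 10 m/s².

Take moments about support A.
Beam weight: 35.9 × 10 = 359 N down at 1.37 m → arm 1.37 m, τ = 359 × 1.37 = 491.8 N·m clockwise.
Battery pack: 18.3 × 10 = 183 N down at 2.33 m → arm 2.33 m, τ = 183 × 2.33 = 426.4 N·m clockwise.
Sack of grain: 11.2 × 10 = 112 N down at 0.918 m → arm 0.918 m, τ = 112 × 0.918 = 102.8 N·m clockwise.
Bucket of sand: 11.2 × 10 = 112 N down at 1.97 m → arm 1.97 m, τ = 112 × 1.97 = 220.6 N·m clockwise.
Net load moment about support A = 1242 N·m clockwise.
Reaction R at support B is upward at 2.47 m, arm 2.47 m → moment R × 2.47 counterclockwise.
Balancing moments: R × 2.47 = 1242, giving R = 503 N.

R_B ≈ 503 N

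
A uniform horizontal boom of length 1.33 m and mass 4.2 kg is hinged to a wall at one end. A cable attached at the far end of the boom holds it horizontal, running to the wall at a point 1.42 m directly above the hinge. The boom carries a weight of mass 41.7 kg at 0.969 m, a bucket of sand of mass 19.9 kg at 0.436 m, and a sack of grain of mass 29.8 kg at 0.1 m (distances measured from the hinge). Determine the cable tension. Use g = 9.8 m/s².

T ≈ 554 N

Take moments about the hinge.
Beam weight: 4.2 × 9.8 = 41.16 N down at 0.665 m → arm 0.665 m, τ = 41.16 × 0.665 = 27.37 N·m clockwise.
Weight: 41.7 × 9.8 = 408.7 N down at 0.969 m → arm 0.969 m, τ = 408.7 × 0.969 = 396 N·m clockwise.
Bucket of sand: 19.9 × 9.8 = 195 N down at 0.436 m → arm 0.436 m, τ = 195 × 0.436 = 85.02 N·m clockwise.
Sack of grain: 29.8 × 9.8 = 292 N down at 0.1 m → arm 0.1 m, τ = 292 × 0.1 = 29.2 N·m clockwise.
Total clockwise load moment = 537.6 N·m.
The cable tension T acts at 1.33 m; only its component perpendicular to the boom, T sinθ, produces torque. sinθ = h/√(h²+d²) = 1.42/√(1.42²+1.33²) = 0.7299.
Balancing moments: T × 1.33 × 0.7299 = 537.6, giving T = 537.6 / 0.9708 = 554 N.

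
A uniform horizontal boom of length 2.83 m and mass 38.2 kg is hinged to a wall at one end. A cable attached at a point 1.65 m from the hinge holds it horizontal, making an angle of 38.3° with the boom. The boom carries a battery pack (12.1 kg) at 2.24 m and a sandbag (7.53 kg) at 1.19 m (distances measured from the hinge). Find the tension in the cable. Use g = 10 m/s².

Take moments about the hinge.
Beam weight: 38.2 × 10 = 382 N down at 1.415 m → arm 1.415 m, τ = 382 × 1.415 = 540.5 N·m clockwise.
Battery pack: 12.1 × 10 = 121 N down at 2.24 m → arm 2.24 m, τ = 121 × 2.24 = 271 N·m clockwise.
Sandbag: 7.53 × 10 = 75.3 N down at 1.19 m → arm 1.19 m, τ = 75.3 × 1.19 = 89.61 N·m clockwise.
Total clockwise load moment = 901.1 N·m.
The cable tension T acts at 1.65 m; only its component perpendicular to the boom, T sinθ, produces torque. sin 38.3° = 0.6198.
For rotational equilibrium, T × 1.65 × 0.6198 = 901.1, so T = 901.1 / 1.023 = 881 N.

T ≈ 881 N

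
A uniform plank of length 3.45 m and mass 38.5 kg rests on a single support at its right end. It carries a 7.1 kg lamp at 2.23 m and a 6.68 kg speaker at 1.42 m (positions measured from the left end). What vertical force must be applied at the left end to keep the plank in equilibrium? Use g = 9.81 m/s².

Choose the right end as the axis so the unknown pivot reaction has zero arm there.
Beam weight: 38.5 × 9.81 = 377.7 N down at 1.725 m → arm 1.725 m, τ = 377.7 × 1.725 = 651.5 N·m counterclockwise.
Lamp: 7.1 × 9.81 = 69.65 N down at 2.23 m → arm 1.22 m, τ = 69.65 × 1.22 = 84.97 N·m counterclockwise.
Speaker: 6.68 × 9.81 = 65.53 N down at 1.42 m → arm 2.03 m, τ = 65.53 × 2.03 = 133 N·m counterclockwise.
Net moment of the loads = 869.5 N·m counterclockwise.
The upward force F acts at the left end, arm 3.45 m, giving F × 3.45 clockwise.
Στ = 0 ⇒ F × 3.45 = 869.5 ⇒ F = 869.5 / 3.45 = 252 N.

F ≈ 252 N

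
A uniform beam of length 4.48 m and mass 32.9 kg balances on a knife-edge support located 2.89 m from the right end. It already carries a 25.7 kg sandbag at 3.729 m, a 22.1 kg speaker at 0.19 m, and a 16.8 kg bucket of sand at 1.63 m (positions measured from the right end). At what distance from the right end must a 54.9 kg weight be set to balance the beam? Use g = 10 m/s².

x ≈ 4.36 m from the right end

Taking torques about the knife-edge support (at 2.89 m from the right end):
Beam weight: 32.9 × 10 = 329 N down at 2.24 m → arm 0.65 m, τ = 329 × 0.65 = 213.8 N·m clockwise.
Sandbag: 25.7 × 10 = 257 N down at 3.729 m → arm 0.839 m, τ = 257 × 0.839 = 215.6 N·m counterclockwise.
Speaker: 22.1 × 10 = 221 N down at 0.19 m → arm 2.7 m, τ = 221 × 2.7 = 596.7 N·m clockwise.
Bucket of sand: 16.8 × 10 = 168 N down at 1.63 m → arm 1.26 m, τ = 168 × 1.26 = 211.7 N·m clockwise.
Net moment of existing loads = 806.6 N·m clockwise.
The weight weighs 54.9 × 10 = 549 N and must supply an equal counterclockwise moment, so its lever arm about the knife-edge support is 806.6 / 549 = 1.47 m.
That puts it at 2.89 + 1.47 = 4.36 m from the right end.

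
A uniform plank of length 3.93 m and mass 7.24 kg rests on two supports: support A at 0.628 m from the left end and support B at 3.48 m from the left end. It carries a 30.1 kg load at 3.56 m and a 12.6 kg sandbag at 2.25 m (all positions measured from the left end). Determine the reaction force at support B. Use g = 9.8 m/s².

Choose support A as the axis so its reaction then has zero moment arm.
Beam weight: 7.24 × 9.8 = 70.95 N down at 1.965 m → arm 1.337 m, τ = 70.95 × 1.337 = 94.86 N·m clockwise.
Load: 30.1 × 9.8 = 295 N down at 3.56 m → arm 2.932 m, τ = 295 × 2.932 = 864.9 N·m clockwise.
Sandbag: 12.6 × 9.8 = 123.5 N down at 2.25 m → arm 1.622 m, τ = 123.5 × 1.622 = 200.3 N·m clockwise.
Net load moment about support A = 1160 N·m clockwise.
Reaction R at support B is upward at 3.48 m, arm 2.852 m → moment R × 2.852 counterclockwise.
Setting net torque to zero: R × 2.852 = 1160 → R = 407 N.

R_B ≈ 407 N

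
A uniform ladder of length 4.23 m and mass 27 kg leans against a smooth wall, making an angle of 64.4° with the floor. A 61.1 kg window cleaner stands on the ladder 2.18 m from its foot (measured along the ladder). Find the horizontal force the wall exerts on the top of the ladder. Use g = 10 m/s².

Taking torques about the foot of the ladder:
Ladder weight 27×10 = 270 N acts at 2.115 m along the ladder; its horizontal arm is 2.115·cos64.4° = 0.9139 m → τ = 246.8 N·m clockwise.
Window cleaner: 61.1×10 = 611 N at 2.18 m → arm 0.9419 m → τ = 575.5 N·m clockwise.
Wall normal N acts horizontally at the top; its moment arm is the height L sinθ = 4.23·sin64.4° = 3.815 m, counterclockwise.
Στ = 0 ⇒ N × 3.815 = 822.3 ⇒ N = 216 N.

N_wall ≈ 216 N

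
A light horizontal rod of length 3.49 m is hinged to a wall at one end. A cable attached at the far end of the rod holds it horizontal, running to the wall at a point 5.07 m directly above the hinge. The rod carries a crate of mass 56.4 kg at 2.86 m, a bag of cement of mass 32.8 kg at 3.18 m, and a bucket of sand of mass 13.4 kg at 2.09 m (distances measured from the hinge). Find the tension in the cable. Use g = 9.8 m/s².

T ≈ 1000 N

Choose the hinge as the axis so the unknown hinge reaction has zero arm there.
Crate: 56.4 × 9.8 = 552.7 N down at 2.86 m → arm 2.86 m, τ = 552.7 × 2.86 = 1581 N·m clockwise.
Bag of cement: 32.8 × 9.8 = 321.4 N down at 3.18 m → arm 3.18 m, τ = 321.4 × 3.18 = 1022 N·m clockwise.
Bucket of sand: 13.4 × 9.8 = 131.3 N down at 2.09 m → arm 2.09 m, τ = 131.3 × 2.09 = 274.4 N·m clockwise.
Total clockwise load moment = 2877 N·m.
The cable tension T acts at 3.49 m; only its component perpendicular to the rod, T sinθ, produces torque. sinθ = h/√(h²+d²) = 5.07/√(5.07²+3.49²) = 0.8237.
Balancing moments: T × 3.49 × 0.8237 = 2877, giving T = 2877 / 2.875 = 1000 N.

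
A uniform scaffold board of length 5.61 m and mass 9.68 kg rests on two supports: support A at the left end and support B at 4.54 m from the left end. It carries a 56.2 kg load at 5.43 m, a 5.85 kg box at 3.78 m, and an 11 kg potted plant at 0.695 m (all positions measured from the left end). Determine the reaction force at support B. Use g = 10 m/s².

Choose support A as the axis so its reaction then has zero moment arm.
Beam weight: 9.68 × 10 = 96.8 N down at 2.805 m → arm 2.805 m, τ = 96.8 × 2.805 = 271.5 N·m clockwise.
Load: 56.2 × 10 = 562 N down at 5.43 m → arm 5.43 m, τ = 562 × 5.43 = 3052 N·m clockwise.
Box: 5.85 × 10 = 58.5 N down at 3.78 m → arm 3.78 m, τ = 58.5 × 3.78 = 221.1 N·m clockwise.
Potted plant: 11 × 10 = 110 N down at 0.695 m → arm 0.695 m, τ = 110 × 0.695 = 76.45 N·m clockwise.
Net load moment about support A = 3621 N·m clockwise.
Reaction R at support B is upward at 4.54 m, arm 4.54 m → moment R × 4.54 counterclockwise.
Balancing moments: R × 4.54 = 3621, giving R = 798 N.

R_B ≈ 798 N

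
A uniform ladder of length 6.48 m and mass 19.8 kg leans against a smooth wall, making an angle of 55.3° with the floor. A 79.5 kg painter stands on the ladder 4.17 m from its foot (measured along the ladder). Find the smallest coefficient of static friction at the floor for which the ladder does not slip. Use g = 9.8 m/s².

μ_min ≈ 0.426

Choose the foot of the ladder as the axis so the floor normal and friction both act there and drop out.
Ladder weight 19.8×9.8 = 194 N acts at 3.24 m along the ladder; its horizontal arm is 3.24·cos55.3° = 1.844 m → τ = 357.7 N·m clockwise.
Painter: 79.5×9.8 = 779.1 N at 4.17 m → arm 2.374 m → τ = 1850 N·m clockwise.
Wall normal N acts horizontally at the top; its moment arm is the height L sinθ = 6.48·sin55.3° = 5.327 m, counterclockwise.
Balancing moments: N × 5.327 = 2208, giving N = 414.5 N.
ΣFx = 0 ⇒ f = N_wall = 414.5 N. ΣFy = 0 ⇒ N_floor = 973.1 N.
μ_min = f / N_floor = 414.5 / 973.1 = 0.426.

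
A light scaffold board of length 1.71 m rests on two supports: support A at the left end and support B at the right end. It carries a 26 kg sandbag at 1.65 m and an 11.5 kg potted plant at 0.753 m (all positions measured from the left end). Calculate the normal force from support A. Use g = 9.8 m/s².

Sum moments about support B (its reaction then has zero moment arm).
Sandbag: 26 × 9.8 = 254.8 N down at 1.65 m → arm 0.06 m, τ = 254.8 × 0.06 = 15.29 N·m counterclockwise.
Potted plant: 11.5 × 9.8 = 112.7 N down at 0.753 m → arm 0.957 m, τ = 112.7 × 0.957 = 107.9 N·m counterclockwise.
Net load moment about support B = 123.2 N·m counterclockwise.
Reaction R at support A is upward at 0 m, arm 1.71 m → moment R × 1.71 clockwise.
Balancing moments: R × 1.71 = 123.2, giving R = 72 N.

R_A ≈ 72 N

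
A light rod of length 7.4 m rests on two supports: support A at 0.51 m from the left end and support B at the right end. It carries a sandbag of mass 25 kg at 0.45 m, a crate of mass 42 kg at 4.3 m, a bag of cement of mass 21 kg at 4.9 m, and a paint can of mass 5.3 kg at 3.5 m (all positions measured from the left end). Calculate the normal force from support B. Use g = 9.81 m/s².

Take moments about support A.
Sandbag: 25 × 9.81 = 245.2 N down at 0.45 m → arm 0.06 m, τ = 245.2 × 0.06 = 14.71 N·m counterclockwise.
Crate: 42 × 9.81 = 412 N down at 4.3 m → arm 3.79 m, τ = 412 × 3.79 = 1561 N·m clockwise.
Bag of cement: 21 × 9.81 = 206 N down at 4.9 m → arm 4.39 m, τ = 206 × 4.39 = 904.3 N·m clockwise.
Paint can: 5.3 × 9.81 = 51.99 N down at 3.5 m → arm 2.99 m, τ = 51.99 × 2.99 = 155.5 N·m clockwise.
Net load moment about support A = 2606 N·m clockwise.
Reaction R at support B is upward at 7.4 m, arm 6.89 m → moment R × 6.89 counterclockwise.
Balancing moments: R × 6.89 = 2606, giving R = 378 N.

R_B ≈ 378 N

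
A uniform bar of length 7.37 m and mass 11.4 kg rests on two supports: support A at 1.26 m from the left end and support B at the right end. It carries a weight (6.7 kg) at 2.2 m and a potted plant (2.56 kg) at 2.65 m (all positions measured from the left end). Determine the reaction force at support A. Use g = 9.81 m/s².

R_A ≈ 142 N

Taking torques about support B:
Beam weight: 11.4 × 9.81 = 111.8 N down at 3.685 m → arm 3.685 m, τ = 111.8 × 3.685 = 412 N·m counterclockwise.
Weight: 6.7 × 9.81 = 65.73 N down at 2.2 m → arm 5.17 m, τ = 65.73 × 5.17 = 339.8 N·m counterclockwise.
Potted plant: 2.56 × 9.81 = 25.11 N down at 2.65 m → arm 4.72 m, τ = 25.11 × 4.72 = 118.5 N·m counterclockwise.
Net load moment about support B = 870.3 N·m counterclockwise.
Reaction R at support A is upward at 1.26 m, arm 6.11 m → moment R × 6.11 clockwise.
Setting net torque to zero: R × 6.11 = 870.3 → R = 142 N.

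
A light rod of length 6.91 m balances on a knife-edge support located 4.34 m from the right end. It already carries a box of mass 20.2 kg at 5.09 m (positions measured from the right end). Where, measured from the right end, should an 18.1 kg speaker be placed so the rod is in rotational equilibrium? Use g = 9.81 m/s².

Sum moments about the knife-edge support (at 4.34 m from the right end) (the support reaction has zero arm there).
Box: 20.2 × 9.81 = 198.2 N down at 5.09 m → arm 0.75 m, τ = 198.2 × 0.75 = 148.6 N·m counterclockwise.
Net moment of existing loads = 148.6 N·m counterclockwise.
The speaker weighs 18.1 × 9.81 = 177.6 N and must supply an equal clockwise moment, so its lever arm about the knife-edge support is 148.6 / 177.6 = 0.837 m.
That puts it at 4.34 − 0.837 = 3.5 m from the right end.

x ≈ 3.5 m from the right end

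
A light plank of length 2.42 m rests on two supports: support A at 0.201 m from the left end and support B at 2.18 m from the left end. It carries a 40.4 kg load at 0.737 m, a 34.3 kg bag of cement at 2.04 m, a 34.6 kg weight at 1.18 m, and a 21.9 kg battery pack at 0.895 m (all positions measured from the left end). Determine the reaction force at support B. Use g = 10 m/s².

R_B ≈ 676 N

Take moments about support A.
Load: 40.4 × 10 = 404 N down at 0.737 m → arm 0.536 m, τ = 404 × 0.536 = 216.5 N·m clockwise.
Bag of cement: 34.3 × 10 = 343 N down at 2.04 m → arm 1.839 m, τ = 343 × 1.839 = 630.8 N·m clockwise.
Weight: 34.6 × 10 = 346 N down at 1.18 m → arm 0.979 m, τ = 346 × 0.979 = 338.7 N·m clockwise.
Battery pack: 21.9 × 10 = 219 N down at 0.895 m → arm 0.694 m, τ = 219 × 0.694 = 152 N·m clockwise.
Net load moment about support A = 1338 N·m clockwise.
Reaction R at support B is upward at 2.18 m, arm 1.979 m → moment R × 1.979 counterclockwise.
Setting net torque to zero: R × 1.979 = 1338 → R = 676 N.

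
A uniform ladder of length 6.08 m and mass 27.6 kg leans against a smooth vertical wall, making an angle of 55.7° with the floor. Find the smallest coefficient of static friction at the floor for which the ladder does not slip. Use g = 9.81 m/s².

Take moments about the foot of the ladder.
Ladder weight 27.6×9.81 = 270.8 N acts at 3.04 m along the ladder; its horizontal arm is 3.04·cos55.7° = 1.713 m → τ = 463.9 N·m clockwise.
Wall normal N acts horizontally at the top; its moment arm is the height L sinθ = 6.08·sin55.7° = 5.023 m, counterclockwise.
Στ = 0 ⇒ N × 5.023 = 463.9 ⇒ N = 92.36 N.
ΣFx = 0 ⇒ f = N_wall = 92.36 N. ΣFy = 0 ⇒ N_floor = 270.8 N.
μ_min = f / N_floor = 92.36 / 270.8 = 0.341.

μ_min ≈ 0.341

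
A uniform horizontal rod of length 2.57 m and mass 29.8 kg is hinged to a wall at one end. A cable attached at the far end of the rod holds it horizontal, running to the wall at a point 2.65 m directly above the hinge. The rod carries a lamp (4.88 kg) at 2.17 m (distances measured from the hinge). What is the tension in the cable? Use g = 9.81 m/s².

Taking torques about the hinge:
Beam weight: 29.8 × 9.81 = 292.3 N down at 1.285 m → arm 1.285 m, τ = 292.3 × 1.285 = 375.6 N·m clockwise.
Lamp: 4.88 × 9.81 = 47.87 N down at 2.17 m → arm 2.17 m, τ = 47.87 × 2.17 = 103.9 N·m clockwise.
Total clockwise load moment = 479.5 N·m.
The cable tension T acts at 2.57 m; only its component perpendicular to the rod, T sinθ, produces torque. sinθ = h/√(h²+d²) = 2.65/√(2.65²+2.57²) = 0.7179.
Setting net torque to zero: T × 2.57 × 0.7179 = 479.5 → T = 479.5 / 1.845 = 260 N.

T ≈ 260 N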